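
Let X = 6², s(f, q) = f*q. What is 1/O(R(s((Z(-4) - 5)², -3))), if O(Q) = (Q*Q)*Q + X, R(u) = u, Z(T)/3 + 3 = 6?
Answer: -1/110556 ≈ -9.0452e-6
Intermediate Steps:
Z(T) = 9 (Z(T) = -9 + 3*6 = -9 + 18 = 9)
X = 36
O(Q) = 36 + Q³ (O(Q) = (Q*Q)*Q + 36 = Q²*Q + 36 = Q³ + 36 = 36 + Q³)
1/O(R(s((Z(-4) - 5)², -3))) = 1/(36 + ((9 - 5)²*(-3))³) = 1/(36 + (4²*(-3))³) = 1/(36 + (16*(-3))³) = 1/(36 + (-48)³) = 1/(36 - 110592) = 1/(-110556) = -1/110556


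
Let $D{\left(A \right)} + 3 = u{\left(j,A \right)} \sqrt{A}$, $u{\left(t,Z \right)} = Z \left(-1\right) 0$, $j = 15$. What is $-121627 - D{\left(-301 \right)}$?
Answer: $-121624$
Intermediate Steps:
$u{\left(t,Z \right)} = 0$ ($u{\left(t,Z \right)} = - Z 0 = 0$)
$D{\left(A \right)} = -3$ ($D{\left(A \right)} = -3 + 0 \sqrt{A} = -3 + 0 = -3$)
$-121627 - D{\left(-301 \right)} = -121627 - -3 = -121627 + 3 = -121624$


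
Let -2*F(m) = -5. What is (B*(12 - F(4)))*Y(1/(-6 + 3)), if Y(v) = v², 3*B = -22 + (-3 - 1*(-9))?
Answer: -152/27 ≈ -5.6296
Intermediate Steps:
F(m) = 5/2 (F(m) = -½*(-5) = 5/2)
B = -16/3 (B = (-22 + (-3 - 1*(-9)))/3 = (-22 + (-3 + 9))/3 = (-22 + 6)/3 = (⅓)*(-16) = -16/3 ≈ -5.3333)
(B*(12 - F(4)))*Y(1/(-6 + 3)) = (-16*(12 - 1*5/2)/3)*(1/(-6 + 3))² = (-16*(12 - 5/2)/3)*(1/(-3))² = (-16/3*19/2)*(-⅓)² = -152/3*⅑ = -152/27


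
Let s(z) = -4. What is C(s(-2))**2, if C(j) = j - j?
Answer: 0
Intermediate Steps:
C(j) = 0
C(s(-2))**2 = 0**2 = 0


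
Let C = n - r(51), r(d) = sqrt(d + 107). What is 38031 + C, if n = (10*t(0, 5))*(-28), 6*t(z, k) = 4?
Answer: 113533/3 - sqrt(158) ≈ 37832.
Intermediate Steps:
r(d) = sqrt(107 + d)
t(z, k) = 2/3 (t(z, k) = (1/6)*4 = 2/3)
n = -560/3 (n = (10*(2/3))*(-28) = (20/3)*(-28) = -560/3 ≈ -186.67)
C = -560/3 - sqrt(158) (C = -560/3 - sqrt(107 + 51) = -560/3 - sqrt(158) ≈ -199.24)
38031 + C = 38031 + (-560/3 - sqrt(158)) = 113533/3 - sqrt(158)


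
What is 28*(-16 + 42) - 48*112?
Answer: -4648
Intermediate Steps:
28*(-16 + 42) - 48*112 = 28*26 - 5376 = 728 - 5376 = -4648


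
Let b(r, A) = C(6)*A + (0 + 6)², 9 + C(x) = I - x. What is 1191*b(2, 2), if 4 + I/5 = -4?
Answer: -88134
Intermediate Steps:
I = -40 (I = -20 + 5*(-4) = -20 - 20 = -40)
C(x) = -49 - x (C(x) = -9 + (-40 - x) = -49 - x)
b(r, A) = 36 - 55*A (b(r, A) = (-49 - 1*6)*A + (0 + 6)² = (-49 - 6)*A + 6² = -55*A + 36 = 36 - 55*A)
1191*b(2, 2) = 1191*(36 - 55*2) = 1191*(36 - 110) = 1191*(-74) = -88134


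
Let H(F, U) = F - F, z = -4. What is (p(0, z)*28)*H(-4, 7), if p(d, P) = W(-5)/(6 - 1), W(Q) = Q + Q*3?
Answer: 0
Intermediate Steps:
W(Q) = 4*Q (W(Q) = Q + 3*Q = 4*Q)
p(d, P) = -4 (p(d, P) = (4*(-5))/(6 - 1) = -20/5 = -20*⅕ = -4)
H(F, U) = 0
(p(0, z)*28)*H(-4, 7) = -4*28*0 = -112*0 = 0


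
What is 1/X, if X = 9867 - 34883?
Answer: -1/25016 ≈ -3.9974e-5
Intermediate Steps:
X = -25016
1/X = 1/(-25016) = -1/25016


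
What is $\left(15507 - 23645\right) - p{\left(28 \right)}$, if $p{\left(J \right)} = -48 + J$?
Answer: $-8118$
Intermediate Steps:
$\left(15507 - 23645\right) - p{\left(28 \right)} = \left(15507 - 23645\right) - \left(-48 + 28\right) = -8138 - -20 = -8138 + 20 = -8118$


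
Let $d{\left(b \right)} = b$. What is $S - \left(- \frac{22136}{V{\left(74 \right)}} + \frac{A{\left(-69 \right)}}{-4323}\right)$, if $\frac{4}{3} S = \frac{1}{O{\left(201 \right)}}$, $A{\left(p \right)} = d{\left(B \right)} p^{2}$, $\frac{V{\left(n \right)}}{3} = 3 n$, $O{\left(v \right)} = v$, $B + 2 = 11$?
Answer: $\frac{5549480689}{128600604} \approx 43.153$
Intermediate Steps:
$B = 9$ ($B = -2 + 11 = 9$)
$V{\left(n \right)} = 9 n$ ($V{\left(n \right)} = 3 \cdot 3 n = 9 n$)
$A{\left(p \right)} = 9 p^{2}$
$S = \frac{1}{268}$ ($S = \frac{3}{4 \cdot 201} = \frac{3}{4} \cdot \frac{1}{201} = \frac{1}{268} \approx 0.0037313$)
$S - \left(- \frac{22136}{V{\left(74 \right)}} + \frac{A{\left(-69 \right)}}{-4323}\right) = \frac{1}{268} - \left(- \frac{22136}{9 \cdot 74} + \frac{9 \left(-69\right)^{2}}{-4323}\right) = \frac{1}{268} - \left(- \frac{22136}{666} + 9 \cdot 4761 \left(- \frac{1}{4323}\right)\right) = \frac{1}{268} - \left(\left(-22136\right) \frac{1}{666} + 42849 \left(- \frac{1}{4323}\right)\right) = \frac{1}{268} - \left(- \frac{11068}{333} - \frac{14283}{1441}\right) = \frac{1}{268} - - \frac{20705227}{479853} = \frac{1}{268} + \frac{20705227}{479853} = \frac{5549480689}{128600604}$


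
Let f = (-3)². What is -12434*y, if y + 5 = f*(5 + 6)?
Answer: -1168796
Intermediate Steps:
f = 9
y = 94 (y = -5 + 9*(5 + 6) = -5 + 9*11 = -5 + 99 = 94)
-12434*y = -12434*94 = -1168796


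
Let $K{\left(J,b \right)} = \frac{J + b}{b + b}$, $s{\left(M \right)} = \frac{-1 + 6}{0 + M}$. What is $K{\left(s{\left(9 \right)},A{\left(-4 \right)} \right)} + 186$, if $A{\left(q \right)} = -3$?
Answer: $\frac{5033}{27} \approx 186.41$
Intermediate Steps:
$s{\left(M \right)} = \frac{5}{M}$
$K{\left(J,b \right)} = \frac{J + b}{2 b}$
$K{\left(s{\left(9 \right)},A{\left(-4 \right)} \right)} + 186 = \frac{\frac{5}{9} - 3}{2 \left(-3\right)} + 186 = \frac{1}{2} \left(- \frac{1}{3}\right) \left(5 \cdot \frac{1}{9} - 3\right) + 186 = \frac{1}{2} \left(- \frac{1}{3}\right) \left(\frac{5}{9} - 3\right) + 186 = \frac{1}{2} \left(- \frac{1}{3}\right) \left(- \frac{22}{9}\right) + 186 = \frac{11}{27} + 186 = \frac{5033}{27}$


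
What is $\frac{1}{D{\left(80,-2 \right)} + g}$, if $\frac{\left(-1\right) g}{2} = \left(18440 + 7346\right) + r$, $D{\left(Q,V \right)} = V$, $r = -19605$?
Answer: $- \frac{1}{12364} \approx -8.088 \cdot 10^{-5}$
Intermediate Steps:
$g = -12362$ ($g = - 2 \left(\left(18440 + 7346\right) - 19605\right) = - 2 \left(25786 - 19605\right) = \left(-2\right) 6181 = -12362$)
$\frac{1}{D{\left(80,-2 \right)} + g} = \frac{1}{-2 - 12362} = \frac{1}{-12364} = - \frac{1}{12364}$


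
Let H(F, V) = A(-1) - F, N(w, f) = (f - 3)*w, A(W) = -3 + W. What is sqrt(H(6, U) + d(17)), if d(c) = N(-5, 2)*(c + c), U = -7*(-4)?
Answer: 4*sqrt(10) ≈ 12.649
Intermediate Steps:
N(w, f) = w*(-3 + f) (N(w, f) = (-3 + f)*w = w*(-3 + f))
U = 28
H(F, V) = -4 - F (H(F, V) = (-3 - 1) - F = -4 - F)
d(c) = 10*c (d(c) = (-5*(-3 + 2))*(c + c) = (-5*(-1))*(2*c) = 5*(2*c) = 10*c)
sqrt(H(6, U) + d(17)) = sqrt((-4 - 1*6) + 10*17) = sqrt((-4 - 6) + 170) = sqrt(-10 + 170) = sqrt(160) = 4*sqrt(10)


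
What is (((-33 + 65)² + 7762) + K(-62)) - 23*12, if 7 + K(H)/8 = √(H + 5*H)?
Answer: 8454 + 16*I*√93 ≈ 8454.0 + 154.3*I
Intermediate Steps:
K(H) = -56 + 8*√6*√H (K(H) = -56 + 8*√(H + 5*H) = -56 + 8*√(6*H) = -56 + 8*(√6*√H) = -56 + 8*√6*√H)
(((-33 + 65)² + 7762) + K(-62)) - 23*12 = (((-33 + 65)² + 7762) + (-56 + 8*√6*√(-62))) - 23*12 = ((32² + 7762) + (-56 + 8*√6*(I*√62))) - 276 = ((1024 + 7762) + (-56 + 16*I*√93)) - 276 = (8786 + (-56 + 16*I*√93)) - 276 = (8730 + 16*I*√93) - 276 = 8454 + 16*I*√93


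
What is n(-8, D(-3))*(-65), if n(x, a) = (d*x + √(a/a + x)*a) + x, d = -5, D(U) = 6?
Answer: -2080 - 390*I*√7 ≈ -2080.0 - 1031.8*I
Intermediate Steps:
n(x, a) = -4*x + a*√(1 + x) (n(x, a) = (-5*x + √(a/a + x)*a) + x = (-5*x + √(1 + x)*a) + x = (-5*x + a*√(1 + x)) + x = -4*x + a*√(1 + x))
n(-8, D(-3))*(-65) = (-4*(-8) + 6*√(1 - 8))*(-65) = (32 + 6*√(-7))*(-65) = (32 + 6*(I*√7))*(-65) = (32 + 6*I*√7)*(-65) = -2080 - 390*I*√7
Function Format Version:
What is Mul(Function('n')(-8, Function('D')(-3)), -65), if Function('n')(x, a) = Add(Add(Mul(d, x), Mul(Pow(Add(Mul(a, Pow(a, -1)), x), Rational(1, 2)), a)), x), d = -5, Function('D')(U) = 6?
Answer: Add(-2080, Mul(-390, I, Pow(7, Rational(1, 2)))) ≈ Add(-2080.0, Mul(-1031.8, I))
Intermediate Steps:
Function('n')(x, a) = Add(Mul(-4, x), Mul(a, Pow(Add(1, x), Rational(1, 2)))) (Function('n')(x, a) = Add(Add(Mul(-5, x), Mul(Pow(Add(Mul(a, Pow(a, -1)), x), Rational(1, 2)), a)), x) = Add(Add(Mul(-5, x), Mul(Pow(Add(1, x), Rational(1, 2)), a)), x) = Add(Add(Mul(-5, x), Mul(a, Pow(Add(1, x), Rational(1, 2)))), x) = Add(Mul(-4, x), Mul(a, Pow(Add(1, x), Rational(1, 2)))))
Mul(Function('n')(-8, Function('D')(-3)), -65) = Mul(Add(Mul(-4, -8), Mul(6, Pow(Add(1, -8), Rational(1, 2)))), -65) = Mul(Add(32, Mul(6, Pow(-7, Rational(1, 2)))), -65) = Mul(Add(32, Mul(6, Mul(I, Pow(7, Rational(1, 2))))), -65) = Mul(Add(32, Mul(6, I, Pow(7, Rational(1, 2)))), -65) = Add(-2080, Mul(-390, I, Pow(7, Rational(1, 2))))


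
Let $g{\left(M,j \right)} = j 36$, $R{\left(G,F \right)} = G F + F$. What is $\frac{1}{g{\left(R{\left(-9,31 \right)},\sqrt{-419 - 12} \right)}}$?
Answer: $- \frac{i \sqrt{431}}{15516} \approx - 0.001338 i$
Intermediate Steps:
$R{\left(G,F \right)} = F + F G$ ($R{\left(G,F \right)} = F G + F = F + F G$)
$g{\left(M,j \right)} = 36 j$
$\frac{1}{g{\left(R{\left(-9,31 \right)},\sqrt{-419 - 12} \right)}} = \frac{1}{36 \sqrt{-419 - 12}} = \frac{1}{36 \sqrt{-431}} = \frac{1}{36 i \sqrt{431}} = - \frac{i \sqrt{431}}{15516}$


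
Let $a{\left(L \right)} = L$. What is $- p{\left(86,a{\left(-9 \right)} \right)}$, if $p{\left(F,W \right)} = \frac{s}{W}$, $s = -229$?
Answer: $- \frac{229}{9} \approx -25.444$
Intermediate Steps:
$p{\left(F,W \right)} = - \frac{229}{W}$
$- p{\left(86,a{\left(-9 \right)} \right)} = - \frac{-229}{-9} = - \frac{\left(-229\right) \left(-1\right)}{9} = \left(-1\right) \frac{229}{9} = - \frac{229}{9}$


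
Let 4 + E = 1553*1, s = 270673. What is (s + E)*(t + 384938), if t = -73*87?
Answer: 103059710314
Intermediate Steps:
t = -6351
E = 1549 (E = -4 + 1553*1 = -4 + 1553 = 1549)
(s + E)*(t + 384938) = (270673 + 1549)*(-6351 + 384938) = 272222*378587 = 103059710314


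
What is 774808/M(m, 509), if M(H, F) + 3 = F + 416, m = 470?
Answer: 387404/461 ≈ 840.36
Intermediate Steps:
M(H, F) = 413 + F (M(H, F) = -3 + (F + 416) = -3 + (416 + F) = 413 + F)
774808/M(m, 509) = 774808/(413 + 509) = 774808/922 = 774808*(1/922) = 387404/461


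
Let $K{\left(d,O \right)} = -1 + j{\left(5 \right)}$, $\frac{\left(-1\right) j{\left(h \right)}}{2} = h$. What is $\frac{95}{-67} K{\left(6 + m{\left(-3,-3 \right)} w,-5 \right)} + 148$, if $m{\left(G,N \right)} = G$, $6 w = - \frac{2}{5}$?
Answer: $\frac{10961}{67} \approx 163.6$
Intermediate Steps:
$j{\left(h \right)} = - 2 h$
$w = - \frac{1}{15}$ ($w = \frac{\left(-2\right) \frac{1}{5}}{6} = \frac{1}{6} \left(- \frac{2}{5}\right) = - \frac{1}{15} \approx -0.066667$)
$K{\left(d,O \right)} = -11$ ($K{\left(d,O \right)} = -1 - 10 = -11$)
$\frac{95}{-67} K{\left(6 + m{\left(-3,-3 \right)} w,-5 \right)} + 148 = \frac{95}{-67} \left(-11\right) + 148 = 95 \left(- \frac{1}{67}\right) \left(-11\right) + 148 = \left(- \frac{95}{67}\right) \left(-11\right) + 148 = \frac{1045}{67} + 148 = \frac{10961}{67}$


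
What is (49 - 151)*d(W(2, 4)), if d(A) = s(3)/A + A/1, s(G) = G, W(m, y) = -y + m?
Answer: 357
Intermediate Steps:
W(m, y) = m - y
d(A) = A + 3/A (d(A) = 3/A + A/1 = 3/A + A*1 = 3/A + A = A + 3/A)
(49 - 151)*d(W(2, 4)) = (49 - 151)*((2 - 1*4) + 3/(2 - 1*4)) = -102*((2 - 4) + 3/(2 - 4)) = -102*(-2 + 3/(-2)) = -102*(-2 + 3*(-½)) = -102*(-2 - 3/2) = -102*(-7/2) = 357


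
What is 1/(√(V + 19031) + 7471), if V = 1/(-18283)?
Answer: 136592293/1020133077231 - 2*√1590363995869/1020133077231 ≈ 0.00013142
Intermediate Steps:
V = -1/18283 ≈ -5.4696e-5
1/(√(V + 19031) + 7471) = 1/(√(-1/18283 + 19031) + 7471) = 1/(√(347943772/18283) + 7471) = 1/(2*√1590363995869/18283 + 7471) = 1/(7471 + 2*√1590363995869/18283)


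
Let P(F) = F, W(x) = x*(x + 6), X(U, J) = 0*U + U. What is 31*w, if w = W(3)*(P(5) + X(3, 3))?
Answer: 6696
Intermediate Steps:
X(U, J) = U (X(U, J) = 0 + U = U)
W(x) = x*(6 + x)
w = 216 (w = (3*(6 + 3))*(5 + 3) = (3*9)*8 = 27*8 = 216)
31*w = 31*216 = 6696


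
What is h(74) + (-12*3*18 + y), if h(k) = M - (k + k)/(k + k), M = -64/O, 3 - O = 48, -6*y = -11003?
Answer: 106763/90 ≈ 1186.3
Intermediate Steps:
y = 11003/6 (y = -⅙*(-11003) = 11003/6 ≈ 1833.8)
O = -45 (O = 3 - 1*48 = 3 - 48 = -45)
M = 64/45 (M = -64/(-45) = -64*(-1/45) = 64/45 ≈ 1.4222)
h(k) = 19/45 (h(k) = 64/45 - (k + k)/(k + k) = 64/45 - 2*k/(2*k) = 64/45 - 2*k*1/(2*k) = 64/45 - 1*1 = 64/45 - 1 = 19/45)
h(74) + (-12*3*18 + y) = 19/45 + (-12*3*18 + 11003/6) = 19/45 + (-36*18 + 11003/6) = 19/45 + (-648 + 11003/6) = 19/45 + 7115/6 = 106763/90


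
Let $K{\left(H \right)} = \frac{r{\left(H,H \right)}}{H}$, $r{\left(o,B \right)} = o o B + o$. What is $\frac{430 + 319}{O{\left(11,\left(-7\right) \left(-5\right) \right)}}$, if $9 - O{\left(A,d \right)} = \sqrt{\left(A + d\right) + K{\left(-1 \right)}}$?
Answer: $\frac{2247}{11} + \frac{2996 \sqrt{3}}{33} \approx 361.52$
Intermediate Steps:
$r{\left(o,B \right)} = o + B o^{2}$ ($r{\left(o,B \right)} = o^{2} B + o = B o^{2} + o = o + B o^{2}$)
$K{\left(H \right)} = 1 + H^{2}$ ($K{\left(H \right)} = \frac{H \left(1 + H H\right)}{H} = \frac{H \left(1 + H^{2}\right)}{H} = 1 + H^{2}$)
$O{\left(A,d \right)} = 9 - \sqrt{2 + A + d}$ ($O{\left(A,d \right)} = 9 - \sqrt{\left(A + d\right) + \left(1 + \left(-1\right)^{2}\right)} = 9 - \sqrt{\left(A + d\right) + \left(1 + 1\right)} = 9 - \sqrt{\left(A + d\right) + 2} = 9 - \sqrt{2 + A + d}$)
$\frac{430 + 319}{O{\left(11,\left(-7\right) \left(-5\right) \right)}} = \frac{430 + 319}{9 - \sqrt{2 + 11 - -35}} = \frac{749}{9 - \sqrt{2 + 11 + 35}} = \frac{749}{9 - \sqrt{48}} = \frac{749}{9 - 4 \sqrt{3}}$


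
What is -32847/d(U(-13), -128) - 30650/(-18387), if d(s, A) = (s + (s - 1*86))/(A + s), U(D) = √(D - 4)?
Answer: -1111445522423/22873428 - 930665*I*√17/1244 ≈ -48591.0 - 3084.6*I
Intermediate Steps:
U(D) = √(-4 + D)
d(s, A) = (-86 + 2*s)/(A + s) (d(s, A) = (s + (s - 86))/(A + s) = (s + (-86 + s))/(A + s) = (-86 + 2*s)/(A + s))
-32847/d(U(-13), -128) - 30650/(-18387) = -32847*(-128 + √(-4 - 13))/(2*(-43 + √(-4 - 13))) - 30650/(-18387) = -32847*(-128 + √(-17))/(2*(-43 + √(-17))) - 30650*(-1/18387) = -32847*(-128 + I*√17)/(2*(-43 + I*√17)) + 30650/18387 = 30650/18387 - 32847*(-128 + I*√17)/(2*(-43 + I*√17))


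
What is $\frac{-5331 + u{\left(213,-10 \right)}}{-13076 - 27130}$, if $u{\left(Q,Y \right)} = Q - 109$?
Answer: $\frac{5227}{40206} \approx 0.13001$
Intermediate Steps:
$u{\left(Q,Y \right)} = -109 + Q$
$\frac{-5331 + u{\left(213,-10 \right)}}{-13076 - 27130} = \frac{-5331 + \left(-109 + 213\right)}{-13076 - 27130} = \frac{-5331 + 104}{-40206} = \left(-5227\right) \left(- \frac{1}{40206}\right) = \frac{5227}{40206}$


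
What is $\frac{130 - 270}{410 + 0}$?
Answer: $- \frac{14}{41} \approx -0.34146$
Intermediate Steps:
$\frac{130 - 270}{410 + 0} = \frac{1}{410} \left(-140\right) = - \frac{14}{41}$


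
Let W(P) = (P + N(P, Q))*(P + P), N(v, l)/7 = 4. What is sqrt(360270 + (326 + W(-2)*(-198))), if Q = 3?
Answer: 2*sqrt(95297) ≈ 617.40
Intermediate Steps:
N(v, l) = 28 (N(v, l) = 7*4 = 28)
W(P) = 2*P*(28 + P) (W(P) = (P + 28)*(P + P) = (28 + P)*(2*P) = 2*P*(28 + P))
sqrt(360270 + (326 + W(-2)*(-198))) = sqrt(360270 + (326 + (2*(-2)*(28 - 2))*(-198))) = sqrt(360270 + (326 + (2*(-2)*26)*(-198))) = sqrt(360270 + (326 - 104*(-198))) = sqrt(360270 + (326 + 20592)) = sqrt(360270 + 20918) = sqrt(381188) = 2*sqrt(95297)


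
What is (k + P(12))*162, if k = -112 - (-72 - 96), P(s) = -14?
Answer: 6804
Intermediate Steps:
k = 56 (k = -112 - 1*(-168) = -112 + 168 = 56)
(k + P(12))*162 = (56 - 14)*162 = 42*162 = 6804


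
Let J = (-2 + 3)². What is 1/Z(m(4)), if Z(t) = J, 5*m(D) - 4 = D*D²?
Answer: 1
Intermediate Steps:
m(D) = ⅘ + D³/5 (m(D) = ⅘ + (D*D²)/5 = ⅘ + D³/5)
J = 1 (J = 1² = 1)
Z(t) = 1
1/Z(m(4)) = 1/1 = 1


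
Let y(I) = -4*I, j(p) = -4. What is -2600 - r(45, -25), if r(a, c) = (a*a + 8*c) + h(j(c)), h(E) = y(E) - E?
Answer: -4445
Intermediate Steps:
h(E) = -5*E (h(E) = -4*E - E = -5*E)
r(a, c) = 20 + a**2 + 8*c (r(a, c) = (a*a + 8*c) - 5*(-4) = (a**2 + 8*c) + 20 = 20 + a**2 + 8*c)
-2600 - r(45, -25) = -2600 - (20 + 45**2 + 8*(-25)) = -2600 - (20 + 2025 - 200) = -2600 - 1*1845 = -2600 - 1845 = -4445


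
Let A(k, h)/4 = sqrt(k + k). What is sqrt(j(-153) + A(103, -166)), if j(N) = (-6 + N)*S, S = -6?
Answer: sqrt(954 + 4*sqrt(206)) ≈ 31.803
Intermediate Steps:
j(N) = 36 - 6*N (j(N) = (-6 + N)*(-6) = 36 - 6*N)
A(k, h) = 4*sqrt(2)*sqrt(k) (A(k, h) = 4*sqrt(k + k) = 4*sqrt(2*k) = 4*(sqrt(2)*sqrt(k)) = 4*sqrt(2)*sqrt(k))
sqrt(j(-153) + A(103, -166)) = sqrt((36 - 6*(-153)) + 4*sqrt(2)*sqrt(103)) = sqrt((36 + 918) + 4*sqrt(206)) = sqrt(954 + 4*sqrt(206))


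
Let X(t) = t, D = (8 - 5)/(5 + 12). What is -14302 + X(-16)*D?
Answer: -243182/17 ≈ -14305.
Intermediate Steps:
D = 3/17 ≈ 0.17647
-14302 + X(-16)*D = -14302 - 16*3/17 = -14302 - 48/17 = -243182/17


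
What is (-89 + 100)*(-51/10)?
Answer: -561/10 ≈ -56.100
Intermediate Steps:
(-89 + 100)*(-51/10) = 11*(-51*⅒) = 11*(-51/10) = -561/10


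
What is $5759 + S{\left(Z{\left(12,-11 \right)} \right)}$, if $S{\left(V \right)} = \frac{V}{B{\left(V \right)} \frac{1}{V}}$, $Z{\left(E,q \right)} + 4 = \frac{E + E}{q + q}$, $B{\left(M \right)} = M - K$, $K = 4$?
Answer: $\frac{1582941}{275} \approx 5756.1$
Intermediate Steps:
$B{\left(M \right)} = -4 + M$ ($B{\left(M \right)} = M - 4 = -4 + M$)
$Z{\left(E,q \right)} = -4 + \frac{E}{q}$ ($Z{\left(E,q \right)} = -4 + \frac{E + E}{q + q} = -4 + \frac{2 E}{2 q} = -4 + 2 E \frac{1}{2 q} = -4 + \frac{E}{q}$)
$S{\left(V \right)} = \frac{V^{2}}{-4 + V}$ ($S{\left(V \right)} = \frac{V}{\left(-4 + V\right) \frac{1}{V}} = \frac{V}{\frac{1}{V} \left(-4 + V\right)} = V \frac{V}{-4 + V} = \frac{V^{2}}{-4 + V}$)
$5759 + S{\left(Z{\left(12,-11 \right)} \right)} = 5759 + \frac{\left(-4 + \frac{12}{-11}\right)^{2}}{-4 - \left(4 - \frac{12}{-11}\right)} = 5759 + \frac{\left(-4 + 12 \left(- \frac{1}{11}\right)\right)^{2}}{-4 + \left(-4 + 12 \left(- \frac{1}{11}\right)\right)} = 5759 + \frac{\left(-4 - \frac{12}{11}\right)^{2}}{-4 - \frac{56}{11}} = 5759 + \frac{\left(- \frac{56}{11}\right)^{2}}{-4 - \frac{56}{11}} = 5759 + \frac{3136}{121 \left(- \frac{100}{11}\right)} = 5759 + \frac{3136}{121} \left(- \frac{11}{100}\right) = 5759 - \frac{784}{275} = \frac{1582941}{275}$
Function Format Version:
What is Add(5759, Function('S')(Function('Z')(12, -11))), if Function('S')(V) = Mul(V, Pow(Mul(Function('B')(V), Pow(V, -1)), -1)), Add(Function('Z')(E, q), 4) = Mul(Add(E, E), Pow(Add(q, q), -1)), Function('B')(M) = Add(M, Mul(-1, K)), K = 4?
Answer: Rational(1582941, 275) ≈ 5756.1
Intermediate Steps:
Function('B')(M) = Add(-4, M) (Function('B')(M) = Add(M, Mul(-1, 4)) = Add(M, -4) = Add(-4, M))
Function('Z')(E, q) = Add(-4, Mul(E, Pow(q, -1))) (Function('Z')(E, q) = Add(-4, Mul(Add(E, E), Pow(Add(q, q), -1))) = Add(-4, Mul(Mul(2, E), Pow(Mul(2, q), -1))) = Add(-4, Mul(Mul(2, E), Mul(Rational(1, 2), Pow(q, -1)))) = Add(-4, Mul(E, Pow(q, -1))))
Function('S')(V) = Mul(Pow(V, 2), Pow(Add(-4, V), -1)) (Function('S')(V) = Mul(V, Pow(Mul(Add(-4, V), Pow(V, -1)), -1)) = Mul(V, Pow(Mul(Pow(V, -1), Add(-4, V)), -1)) = Mul(V, Mul(V, Pow(Add(-4, V), -1))) = Mul(Pow(V, 2), Pow(Add(-4, V), -1)))
Add(5759, Function('S')(Function('Z')(12, -11))) = Add(5759, Mul(Pow(Add(-4, Mul(12, Pow(-11, -1))), 2), Pow(Add(-4, Add(-4, Mul(12, Pow(-11, -1)))), -1))) = Add(5759, Mul(Pow(Add(-4, Mul(12, Rational(-1, 11))), 2), Pow(Add(-4, Add(-4, Mul(12, Rational(-1, 11)))), -1))) = Add(5759, Mul(Pow(Add(-4, Rational(-12, 11)), 2), Pow(Add(-4, Add(-4, Rational(-12, 11))), -1))) = Add(5759, Mul(Pow(Rational(-56, 11), 2), Pow(Add(-4, Rational(-56, 11)), -1))) = Add(5759, Mul(Rational(3136, 121), Pow(Rational(-100, 11), -1))) = Add(5759, Mul(Rational(3136, 121), Rational(-11, 100))) = Add(5759, Rational(-784, 275)) = Rational(1582941, 275)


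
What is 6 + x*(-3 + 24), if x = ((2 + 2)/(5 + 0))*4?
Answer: 366/5 ≈ 73.200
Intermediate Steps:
x = 16/5 (x = (4/5)*4 = (4*(⅕))*4 = (⅘)*4 = 16/5 ≈ 3.2000)
6 + x*(-3 + 24) = 6 + 16*(-3 + 24)/5 = 6 + (16/5)*21 = 6 + 336/5 = 366/5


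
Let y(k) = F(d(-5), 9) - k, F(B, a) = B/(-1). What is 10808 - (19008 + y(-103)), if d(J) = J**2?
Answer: -8278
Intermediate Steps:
F(B, a) = -B (F(B, a) = B*(-1) = -B)
y(k) = -25 - k (y(k) = -1*(-5)**2 - k = -1*25 - k = -25 - k)
10808 - (19008 + y(-103)) = 10808 - (19008 + (-25 - 1*(-103))) = 10808 - (19008 + (-25 + 103)) = 10808 - (19008 + 78) = 10808 - 1*19086 = 10808 - 19086 = -8278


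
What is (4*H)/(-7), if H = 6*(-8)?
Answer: 192/7 ≈ 27.429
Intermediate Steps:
H = -48
(4*H)/(-7) = (4*(-48))/(-7) = -192*(-⅐) = 192/7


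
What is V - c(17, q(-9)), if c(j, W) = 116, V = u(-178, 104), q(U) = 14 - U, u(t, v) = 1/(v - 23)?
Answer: -9395/81 ≈ -115.99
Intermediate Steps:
u(t, v) = 1/(-23 + v)
V = 1/81 (V = 1/(-23 + 104) = 1/81 ≈ 0.012346)
V - c(17, q(-9)) = 1/81 - 1*116 = 1/81 - 116 = -9395/81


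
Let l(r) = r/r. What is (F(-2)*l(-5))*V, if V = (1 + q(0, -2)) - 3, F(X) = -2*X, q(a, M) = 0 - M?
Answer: 0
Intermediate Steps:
l(r) = 1
q(a, M) = -M
V = 0 (V = (1 - 1*(-2)) - 3 = (1 + 2) - 3 = 3 - 3 = 0)
(F(-2)*l(-5))*V = (-2*(-2)*1)*0 = (4*1)*0 = 4*0 = 0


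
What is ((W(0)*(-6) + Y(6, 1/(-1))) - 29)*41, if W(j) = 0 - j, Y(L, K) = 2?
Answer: -1107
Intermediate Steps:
W(j) = -j
((W(0)*(-6) + Y(6, 1/(-1))) - 29)*41 = ((-1*0*(-6) + 2) - 29)*41 = ((0*(-6) + 2) - 29)*41 = ((0 + 2) - 29)*41 = (2 - 29)*41 = -27*41 = -1107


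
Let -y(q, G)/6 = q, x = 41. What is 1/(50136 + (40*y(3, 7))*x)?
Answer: 1/20616 ≈ 4.8506e-5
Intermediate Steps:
y(q, G) = -6*q
1/(50136 + (40*y(3, 7))*x) = 1/(50136 + (40*(-6*3))*41) = 1/(50136 + (40*(-18))*41) = 1/(50136 - 720*41) = 1/(50136 - 29520) = 1/20616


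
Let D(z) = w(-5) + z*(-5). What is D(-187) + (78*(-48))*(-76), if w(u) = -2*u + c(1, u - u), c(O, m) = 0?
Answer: 285489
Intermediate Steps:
w(u) = -2*u (w(u) = -2*u + 0 = -2*u)
D(z) = 10 - 5*z (D(z) = -2*(-5) + z*(-5) = 10 - 5*z)
D(-187) + (78*(-48))*(-76) = (10 - 5*(-187)) + (78*(-48))*(-76) = (10 + 935) - 3744*(-76) = 945 + 284544 = 285489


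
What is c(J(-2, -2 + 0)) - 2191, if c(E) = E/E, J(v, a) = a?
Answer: -2190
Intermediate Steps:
c(E) = 1
c(J(-2, -2 + 0)) - 2191 = 1 - 2191 = -2190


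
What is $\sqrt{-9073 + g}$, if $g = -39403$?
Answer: $2 i \sqrt{12119} \approx 220.17 i$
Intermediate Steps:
$\sqrt{-9073 + g} = \sqrt{-9073 - 39403} = \sqrt{-48476} = 2 i \sqrt{12119}$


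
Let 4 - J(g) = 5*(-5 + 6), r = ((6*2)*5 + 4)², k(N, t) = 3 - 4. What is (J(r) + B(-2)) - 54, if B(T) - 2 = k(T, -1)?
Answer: -54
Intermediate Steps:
k(N, t) = -1
B(T) = 1 (B(T) = 2 - 1 = 1)
r = 4096 (r = (12*5 + 4)² = (60 + 4)² = 64² = 4096)
J(g) = -1 (J(g) = 4 - 5*(-5 + 6) = 4 - 5 = -1)
(J(r) + B(-2)) - 54 = (-1 + 1) - 54 = 0 - 54 = -54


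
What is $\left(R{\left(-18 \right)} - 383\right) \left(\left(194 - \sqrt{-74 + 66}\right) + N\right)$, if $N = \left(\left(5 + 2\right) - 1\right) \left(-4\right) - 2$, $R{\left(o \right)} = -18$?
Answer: $-67368 + 802 i \sqrt{2} \approx -67368.0 + 1134.2 i$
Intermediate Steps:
$N = -26$ ($N = \left(7 - 1\right) \left(-4\right) - 2 = 6 \left(-4\right) - 2 = -24 - 2 = -26$)
$\left(R{\left(-18 \right)} - 383\right) \left(\left(194 - \sqrt{-74 + 66}\right) + N\right) = \left(-18 - 383\right) \left(\left(194 - \sqrt{-74 + 66}\right) - 26\right) = - 401 \left(\left(194 - \sqrt{-8}\right) - 26\right) = - 401 \left(\left(194 - 2 i \sqrt{2}\right) - 26\right) = - 401 \left(168 - 2 i \sqrt{2}\right) = -67368 + 802 i \sqrt{2}$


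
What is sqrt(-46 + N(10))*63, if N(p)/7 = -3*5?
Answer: 63*I*sqrt(151) ≈ 774.16*I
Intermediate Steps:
N(p) = -105 (N(p) = 7*(-3*5) = 7*(-15) = -105)
sqrt(-46 + N(10))*63 = sqrt(-46 - 105)*63 = sqrt(-151)*63 = (I*sqrt(151))*63 = 63*I*sqrt(151)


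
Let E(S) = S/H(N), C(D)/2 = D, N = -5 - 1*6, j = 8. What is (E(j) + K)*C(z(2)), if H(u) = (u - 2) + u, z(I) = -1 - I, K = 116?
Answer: -694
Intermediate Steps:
N = -11 (N = -5 - 6 = -11)
H(u) = -2 + 2*u (H(u) = (-2 + u) + u = -2 + 2*u)
C(D) = 2*D
E(S) = -S/24 (E(S) = S/(-2 + 2*(-11)) = S/(-2 - 22) = S/(-24) = S*(-1/24) = -S/24)
(E(j) + K)*C(z(2)) = (-1/24*8 + 116)*(2*(-1 - 1*2)) = (-⅓ + 116)*(2*(-1 - 2)) = 347*(2*(-3))/3 = (347/3)*(-6) = -694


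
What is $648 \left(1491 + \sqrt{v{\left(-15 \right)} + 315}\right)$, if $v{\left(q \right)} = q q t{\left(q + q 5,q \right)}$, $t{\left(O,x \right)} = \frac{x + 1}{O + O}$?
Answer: $966168 + 324 \sqrt{1330} \approx 9.7798 \cdot 10^{5}$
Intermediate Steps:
$t{\left(O,x \right)} = \frac{1 + x}{2 O}$
$v{\left(q \right)} = \frac{q \left(1 + q\right)}{12}$ ($v{\left(q \right)} = q q \frac{1 + q}{2 \left(q + q 5\right)} = q^{2} \frac{1 + q}{2 \left(q + 5 q\right)} = q^{2} \frac{1 + q}{2 \cdot 6 q} = q^{2} \frac{\frac{1}{6 q} \left(1 + q\right)}{2} = q^{2} \frac{1 + q}{12 q} = \frac{q \left(1 + q\right)}{12}$)
$648 \left(1491 + \sqrt{v{\left(-15 \right)} + 315}\right) = 648 \left(1491 + \sqrt{\frac{1}{12} \left(-15\right) \left(1 - 15\right) + 315}\right) = 648 \left(1491 + \sqrt{\frac{1}{12} \left(-15\right) \left(-14\right) + 315}\right) = 648 \left(1491 + \sqrt{\frac{35}{2} + 315}\right) = 648 \left(1491 + \sqrt{\frac{665}{2}}\right) = 648 \left(1491 + \frac{\sqrt{1330}}{2}\right) = 966168 + 324 \sqrt{1330}$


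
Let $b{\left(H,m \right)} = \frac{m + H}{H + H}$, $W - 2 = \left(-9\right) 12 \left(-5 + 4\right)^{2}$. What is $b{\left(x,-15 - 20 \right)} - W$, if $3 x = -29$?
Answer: $\frac{3141}{29} \approx 108.31$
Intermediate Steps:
$x = - \frac{29}{3}$ ($x = \frac{1}{3} \left(-29\right) = - \frac{29}{3} \approx -9.6667$)
$W = -106$ ($W = 2 + \left(-9\right) 12 \left(-5 + 4\right)^{2} = 2 - 108 \left(-1\right)^{2} = 2 - 108 = -106$)
$b{\left(H,m \right)} = \frac{H + m}{2 H}$
$b{\left(x,-15 - 20 \right)} - W = \frac{- \frac{29}{3} - 35}{2 \left(- \frac{29}{3}\right)} - -106 = \frac{1}{2} \left(- \frac{3}{29}\right) \left(- \frac{29}{3} - 35\right) + 106 = \frac{1}{2} \left(- \frac{3}{29}\right) \left(- \frac{134}{3}\right) + 106 = \frac{67}{29} + 106 = \frac{3141}{29}$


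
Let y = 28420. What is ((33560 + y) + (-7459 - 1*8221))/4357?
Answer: 46300/4357 ≈ 10.627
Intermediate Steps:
((33560 + y) + (-7459 - 1*8221))/4357 = ((33560 + 28420) + (-7459 - 1*8221))/4357 = (61980 + (-7459 - 8221))*(1/4357) = (61980 - 15680)*(1/4357) = 46300*(1/4357) = 46300/4357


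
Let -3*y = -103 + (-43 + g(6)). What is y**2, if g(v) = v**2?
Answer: 12100/9 ≈ 1344.4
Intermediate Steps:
y = 110/3 (y = -(-103 + (-43 + 6**2))/3 = -(-103 + (-43 + 36))/3 = -(-103 - 7)/3 = -1/3*(-110) = 110/3 ≈ 36.667)
y**2 = (110/3)**2 = 12100/9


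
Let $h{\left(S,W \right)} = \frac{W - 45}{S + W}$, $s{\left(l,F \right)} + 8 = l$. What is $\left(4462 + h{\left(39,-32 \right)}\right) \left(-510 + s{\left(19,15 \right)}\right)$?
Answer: $-2221049$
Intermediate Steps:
$s{\left(l,F \right)} = -8 + l$
$h{\left(S,W \right)} = \frac{-45 + W}{S + W}$
$\left(4462 + h{\left(39,-32 \right)}\right) \left(-510 + s{\left(19,15 \right)}\right) = \left(4462 + \frac{-45 - 32}{39 - 32}\right) \left(-510 + \left(-8 + 19\right)\right) = \left(4462 + \frac{1}{7} \left(-77\right)\right) \left(-510 + 11\right) = \left(4462 + \frac{1}{7} \left(-77\right)\right) \left(-499\right) = \left(4462 - 11\right) \left(-499\right) = 4451 \left(-499\right) = -2221049$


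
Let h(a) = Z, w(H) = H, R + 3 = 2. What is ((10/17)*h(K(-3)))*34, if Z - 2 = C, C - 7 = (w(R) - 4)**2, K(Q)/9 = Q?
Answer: 680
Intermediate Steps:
R = -1 (R = -3 + 2 = -1)
K(Q) = 9*Q
C = 32 (C = 7 + (-1 - 4)**2 = 7 + (-5)**2 = 7 + 25 = 32)
Z = 34 (Z = 2 + 32 = 34)
h(a) = 34
((10/17)*h(K(-3)))*34 = ((10/17)*34)*34 = 20*34 = 680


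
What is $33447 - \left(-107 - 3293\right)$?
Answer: $36847$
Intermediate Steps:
$33447 - \left(-107 - 3293\right) = 33447 - -3400 = 33447 + 3400 = 36847$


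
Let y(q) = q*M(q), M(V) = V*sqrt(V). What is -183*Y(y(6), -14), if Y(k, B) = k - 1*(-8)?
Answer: -1464 - 6588*sqrt(6) ≈ -17601.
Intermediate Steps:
M(V) = V**(3/2)
y(q) = q**(5/2) (y(q) = q*q**(3/2) = q**(5/2))
Y(k, B) = 8 + k (Y(k, B) = k + 8 = 8 + k)
-183*Y(y(6), -14) = -183*(8 + 6**(5/2)) = -183*(8 + 36*sqrt(6)) = -1464 - 6588*sqrt(6)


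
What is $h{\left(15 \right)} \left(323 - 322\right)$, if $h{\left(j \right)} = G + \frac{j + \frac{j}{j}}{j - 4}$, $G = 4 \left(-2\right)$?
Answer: $- \frac{72}{11} \approx -6.5455$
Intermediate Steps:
$G = -8$
$h{\left(j \right)} = -8 + \frac{1 + j}{-4 + j}$ ($h{\left(j \right)} = -8 + \frac{j + \frac{j}{j}}{j - 4} = -8 + \frac{j + 1}{-4 + j} = -8 + \frac{1 + j}{-4 + j}$)
$h{\left(15 \right)} \left(323 - 322\right) = \frac{33 - 105}{-4 + 15} \left(323 - 322\right) = \frac{33 - 105}{11} \cdot 1 = \frac{1}{11} \left(-72\right) 1 = \left(- \frac{72}{11}\right) 1 = - \frac{72}{11}$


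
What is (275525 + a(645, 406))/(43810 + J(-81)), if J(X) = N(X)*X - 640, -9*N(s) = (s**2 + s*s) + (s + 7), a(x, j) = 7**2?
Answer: 3533/2059 ≈ 1.7159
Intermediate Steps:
a(x, j) = 49
N(s) = -7/9 - 2*s**2/9 - s/9 (N(s) = -((s**2 + s*s) + (s + 7))/9 = -((s**2 + s**2) + (7 + s))/9 = -(2*s**2 + (7 + s))/9 = -(7 + s + 2*s**2)/9 = -7/9 - 2*s**2/9 - s/9)
J(X) = -640 + X*(-7/9 - 2*X**2/9 - X/9) (J(X) = (-7/9 - 2*X**2/9 - X/9)*X - 640 = X*(-7/9 - 2*X**2/9 - X/9) - 640 = -640 + X*(-7/9 - 2*X**2/9 - X/9))
(275525 + a(645, 406))/(43810 + J(-81)) = (275525 + 49)/(43810 + (-640 - 1/9*(-81)*(7 - 81 + 2*(-81)**2))) = 275574/(43810 + (-640 - 1/9*(-81)*(7 - 81 + 2*6561))) = 275574/(43810 + (-640 - 1/9*(-81)*(7 - 81 + 13122))) = 275574/(43810 + (-640 - 1/9*(-81)*13048)) = 275574/(43810 + (-640 + 117432)) = 275574/(43810 + 116792) = 275574/160602 = 275574*(1/160602) = 3533/2059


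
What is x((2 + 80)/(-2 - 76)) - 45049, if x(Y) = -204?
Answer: -45253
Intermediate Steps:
x((2 + 80)/(-2 - 76)) - 45049 = -204 - 45049 = -45253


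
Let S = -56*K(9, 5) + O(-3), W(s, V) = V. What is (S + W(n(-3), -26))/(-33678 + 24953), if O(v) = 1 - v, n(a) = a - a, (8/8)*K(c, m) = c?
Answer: 526/8725 ≈ 0.060287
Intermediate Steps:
K(c, m) = c
n(a) = 0
S = -500 (S = -56*9 + (1 - 1*(-3)) = -504 + (1 + 3) = -504 + 4 = -500)
(S + W(n(-3), -26))/(-33678 + 24953) = (-500 - 26)/(-33678 + 24953) = -526/(-8725) = -526*(-1/8725) = 526/8725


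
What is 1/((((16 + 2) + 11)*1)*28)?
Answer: 1/812 ≈ 0.0012315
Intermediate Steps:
1/((((16 + 2) + 11)*1)*28) = 1/(((18 + 11)*1)*28) = 1/((29*1)*28) = 1/(29*28) = 1/812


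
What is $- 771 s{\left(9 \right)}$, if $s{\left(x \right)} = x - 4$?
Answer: $-3855$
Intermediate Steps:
$s{\left(x \right)} = -4 + x$ ($s{\left(x \right)} = x - 4 = -4 + x$)
$- 771 s{\left(9 \right)} = - 771 \left(-4 + 9\right) = \left(-771\right) 5 = -3855$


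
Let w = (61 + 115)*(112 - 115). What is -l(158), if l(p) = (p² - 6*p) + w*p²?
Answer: 13156976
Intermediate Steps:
w = -528 (w = 176*(-3) = -528)
l(p) = -527*p² - 6*p (l(p) = (p² - 6*p) - 528*p² = -527*p² - 6*p)
-l(158) = -158*(-6 - 527*158) = -158*(-6 - 83266) = -158*(-83272) = -1*(-13156976) = 13156976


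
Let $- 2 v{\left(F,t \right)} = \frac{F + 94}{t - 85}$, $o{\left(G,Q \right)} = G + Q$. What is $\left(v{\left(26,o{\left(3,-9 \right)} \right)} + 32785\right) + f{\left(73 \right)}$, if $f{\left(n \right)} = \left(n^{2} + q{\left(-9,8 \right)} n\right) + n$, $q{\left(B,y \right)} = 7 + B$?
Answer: $\frac{3461791}{91} \approx 38042.0$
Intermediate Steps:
$f{\left(n \right)} = n^{2} - n$ ($f{\left(n \right)} = \left(n^{2} + \left(7 - 9\right) n\right) + n = \left(n^{2} - 2 n\right) + n = n^{2} - n$)
$v{\left(F,t \right)} = - \frac{94 + F}{2 \left(-85 + t\right)}$ ($v{\left(F,t \right)} = - \frac{\left(F + 94\right) \frac{1}{t - 85}}{2} = - \frac{\left(94 + F\right) \frac{1}{-85 + t}}{2} = - \frac{\frac{1}{-85 + t} \left(94 + F\right)}{2} = - \frac{94 + F}{2 \left(-85 + t\right)}$)
$\left(v{\left(26,o{\left(3,-9 \right)} \right)} + 32785\right) + f{\left(73 \right)} = \left(\frac{-94 - 26}{2 \left(-85 + \left(3 - 9\right)\right)} + 32785\right) + 73 \left(-1 + 73\right) = \left(\frac{-94 - 26}{2 \left(-85 - 6\right)} + 32785\right) + 73 \cdot 72 = \left(\frac{1}{2} \frac{1}{-91} \left(-120\right) + 32785\right) + 5256 = \left(\frac{1}{2} \left(- \frac{1}{91}\right) \left(-120\right) + 32785\right) + 5256 = \left(\frac{60}{91} + 32785\right) + 5256 = \frac{2983495}{91} + 5256 = \frac{3461791}{91}$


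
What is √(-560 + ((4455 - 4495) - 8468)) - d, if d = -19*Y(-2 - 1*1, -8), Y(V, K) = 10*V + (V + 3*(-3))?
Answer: -798 + 2*I*√2267 ≈ -798.0 + 95.226*I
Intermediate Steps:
Y(V, K) = -9 + 11*V (Y(V, K) = 10*V + (V - 9) = 10*V + (-9 + V) = -9 + 11*V)
d = 798 (d = -19*(-9 + 11*(-2 - 1*1)) = -19*(-9 + 11*(-2 - 1)) = -19*(-9 + 11*(-3)) = -19*(-9 - 33) = -19*(-42) = 798)
√(-560 + ((4455 - 4495) - 8468)) - d = √(-560 + ((4455 - 4495) - 8468)) - 1*798 = √(-560 + (-40 - 8468)) - 798 = √(-560 - 8508) - 798 = √(-9068) - 798 = 2*I*√2267 - 798 = -798 + 2*I*√2267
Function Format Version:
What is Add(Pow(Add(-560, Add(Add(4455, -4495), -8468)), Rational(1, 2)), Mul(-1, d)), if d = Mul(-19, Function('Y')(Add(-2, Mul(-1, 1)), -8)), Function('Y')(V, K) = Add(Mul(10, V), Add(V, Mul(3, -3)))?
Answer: Add(-798, Mul(2, I, Pow(2267, Rational(1, 2)))) ≈ Add(-798.00, Mul(95.226, I))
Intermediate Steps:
Function('Y')(V, K) = Add(-9, Mul(11, V)) (Function('Y')(V, K) = Add(Mul(10, V), Add(V, -9)) = Add(Mul(10, V), Add(-9, V)) = Add(-9, Mul(11, V)))
d = 798 (d = Mul(-19, Add(-9, Mul(11, Add(-2, Mul(-1, 1))))) = Mul(-19, Add(-9, Mul(11, Add(-2, -1)))) = Mul(-19, Add(-9, Mul(11, -3))) = Mul(-19, Add(-9, -33)) = Mul(-19, -42) = 798)
Add(Pow(Add(-560, Add(Add(4455, -4495), -8468)), Rational(1, 2)), Mul(-1, d)) = Add(Pow(Add(-560, Add(Add(4455, -4495), -8468)), Rational(1, 2)), Mul(-1, 798)) = Add(Pow(Add(-560, Add(-40, -8468)), Rational(1, 2)), -798) = Add(Pow(Add(-560, -8508), Rational(1, 2)), -798) = Add(Pow(-9068, Rational(1, 2)), -798) = Add(Mul(2, I, Pow(2267, Rational(1, 2))), -798) = Add(-798, Mul(2, I, Pow(2267, Rational(1, 2))))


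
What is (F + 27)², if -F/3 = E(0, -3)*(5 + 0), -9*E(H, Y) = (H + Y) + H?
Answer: 484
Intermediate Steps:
E(H, Y) = -2*H/9 - Y/9 (E(H, Y) = -((H + Y) + H)/9 = -(Y + 2*H)/9 = -2*H/9 - Y/9)
F = -5 (F = -3*(-2/9*0 - ⅑*(-3))*(5 + 0) = -3*(0 + ⅓)*5 = -5 ≈ -5.0000)
(F + 27)² = (-5 + 27)² = 22² = 484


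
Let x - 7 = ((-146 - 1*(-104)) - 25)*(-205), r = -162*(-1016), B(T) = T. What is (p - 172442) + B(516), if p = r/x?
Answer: -1181221250/6871 ≈ -1.7191e+5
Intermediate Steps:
r = 164592
x = 13742 (x = 7 + ((-146 - 1*(-104)) - 25)*(-205) = 7 + ((-146 + 104) - 25)*(-205) = 7 + (-42 - 25)*(-205) = 7 - 67*(-205) = 7 + 13735 = 13742)
p = 82296/6871 (p = 164592/13742 = 164592*(1/13742) = 82296/6871 ≈ 11.977)
(p - 172442) + B(516) = (82296/6871 - 172442) + 516 = -1184766686/6871 + 516 = -1181221250/6871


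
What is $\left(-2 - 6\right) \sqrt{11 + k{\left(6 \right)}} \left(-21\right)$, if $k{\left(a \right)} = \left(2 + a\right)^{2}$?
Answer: $840 \sqrt{3} \approx 1454.9$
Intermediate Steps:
$\left(-2 - 6\right) \sqrt{11 + k{\left(6 \right)}} \left(-21\right) = \left(-2 - 6\right) \sqrt{11 + \left(2 + 6\right)^{2}} \left(-21\right) = - 8 \sqrt{11 + 8^{2}} \left(-21\right) = - 8 \sqrt{11 + 64} \left(-21\right) = - 8 \sqrt{75} \left(-21\right) = - 8 \cdot 5 \sqrt{3} \left(-21\right) = - 40 \sqrt{3} \left(-21\right) = 840 \sqrt{3}$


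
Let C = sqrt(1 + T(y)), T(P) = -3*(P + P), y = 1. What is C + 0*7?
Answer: I*sqrt(5) ≈ 2.2361*I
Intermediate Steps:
T(P) = -6*P
C = I*sqrt(5) (C = sqrt(1 - 6*1) = sqrt(1 - 6) = sqrt(-5) = I*sqrt(5) ≈ 2.2361*I)
C + 0*7 = I*sqrt(5) + 0*7 = I*sqrt(5) + 0 = I*sqrt(5)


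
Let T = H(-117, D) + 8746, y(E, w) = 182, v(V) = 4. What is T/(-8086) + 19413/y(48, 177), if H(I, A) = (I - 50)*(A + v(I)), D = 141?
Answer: 3072863/28301 ≈ 108.58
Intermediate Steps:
H(I, A) = (-50 + I)*(4 + A) (H(I, A) = (I - 50)*(A + 4) = (-50 + I)*(4 + A))
T = -15469 (T = (-200 - 50*141 + 4*(-117) + 141*(-117)) + 8746 = (-200 - 7050 - 468 - 16497) + 8746 = -24215 + 8746 = -15469)
T/(-8086) + 19413/y(48, 177) = -15469/(-8086) + 19413/182 = -15469*(-1/8086) + 19413*(1/182) = 15469/8086 + 19413/182 = 3072863/28301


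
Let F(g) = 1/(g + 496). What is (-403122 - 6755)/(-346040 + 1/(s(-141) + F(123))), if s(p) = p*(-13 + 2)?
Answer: 393510611390/332222622181 ≈ 1.1845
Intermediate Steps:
s(p) = -11*p (s(p) = p*(-11) = -11*p)
F(g) = 1/(496 + g)
(-403122 - 6755)/(-346040 + 1/(s(-141) + F(123))) = (-403122 - 6755)/(-346040 + 1/(-11*(-141) + 1/(496 + 123))) = -409877/(-346040 + 1/(1551 + 1/619)) = -409877/(-346040 + 1/(960070/619)) = -409877/(-346040 + 619/960070) = -409877/(-332222622181/960070) = -409877*(-960070/332222622181) = 393510611390/332222622181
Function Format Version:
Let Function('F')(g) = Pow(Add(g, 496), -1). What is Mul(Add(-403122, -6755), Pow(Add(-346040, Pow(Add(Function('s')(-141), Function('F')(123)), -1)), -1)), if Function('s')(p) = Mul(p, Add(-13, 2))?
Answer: Rational(393510611390, 332222622181) ≈ 1.1845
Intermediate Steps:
Function('s')(p) = Mul(-11, p) (Function('s')(p) = Mul(p, -11) = Mul(-11, p))
Function('F')(g) = Pow(Add(496, g), -1)
Mul(Add(-403122, -6755), Pow(Add(-346040, Pow(Add(Function('s')(-141), Function('F')(123)), -1)), -1)) = Mul(Add(-403122, -6755), Pow(Add(-346040, Pow(Add(Mul(-11, -141), Pow(Add(496, 123), -1)), -1)), -1)) = Mul(-409877, Pow(Add(-346040, Pow(Add(1551, Pow(619, -1)), -1)), -1)) = Mul(-409877, Pow(Add(-346040, Pow(Add(1551, Rational(1, 619)), -1)), -1)) = Mul(-409877, Pow(Add(-346040, Pow(Rational(960070, 619), -1)), -1)) = Mul(-409877, Pow(Add(-346040, Rational(619, 960070)), -1)) = Mul(-409877, Pow(Rational(-332222622181, 960070), -1)) = Mul(-409877, Rational(-960070, 332222622181)) = Rational(393510611390, 332222622181)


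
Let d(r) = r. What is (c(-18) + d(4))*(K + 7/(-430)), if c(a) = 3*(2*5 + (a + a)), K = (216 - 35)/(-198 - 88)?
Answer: 1476892/30745 ≈ 48.037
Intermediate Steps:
K = -181/286 (K = 181/(-286) = 181*(-1/286) = -181/286 ≈ -0.63287)
c(a) = 30 + 6*a (c(a) = 3*(10 + 2*a) = 30 + 6*a)
(c(-18) + d(4))*(K + 7/(-430)) = ((30 + 6*(-18)) + 4)*(-181/286 + 7/(-430)) = ((30 - 108) + 4)*(-181/286 + 7*(-1/430)) = (-78 + 4)*(-181/286 - 7/430) = -74*(-19958/30745) = 1476892/30745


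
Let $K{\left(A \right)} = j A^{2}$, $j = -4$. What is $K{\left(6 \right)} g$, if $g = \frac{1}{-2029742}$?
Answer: $\frac{72}{1014871} \approx 7.0945 \cdot 10^{-5}$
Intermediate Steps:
$K{\left(A \right)} = - 4 A^{2}$
$g = - \frac{1}{2029742} \approx -4.9267 \cdot 10^{-7}$
$K{\left(6 \right)} g = - 4 \cdot 6^{2} \left(- \frac{1}{2029742}\right) = \left(-4\right) 36 \left(- \frac{1}{2029742}\right) = \left(-144\right) \left(- \frac{1}{2029742}\right) = \frac{72}{1014871}$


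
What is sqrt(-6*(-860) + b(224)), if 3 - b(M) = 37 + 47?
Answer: sqrt(5079) ≈ 71.267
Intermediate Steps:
b(M) = -81 (b(M) = 3 - (37 + 47) = 3 - 1*84 = 3 - 84 = -81)
sqrt(-6*(-860) + b(224)) = sqrt(-6*(-860) - 81) = sqrt(5160 - 81) = sqrt(5079)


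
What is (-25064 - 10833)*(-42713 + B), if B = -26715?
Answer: 2492256916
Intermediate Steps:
(-25064 - 10833)*(-42713 + B) = (-25064 - 10833)*(-42713 - 26715) = -35897*(-69428) = 2492256916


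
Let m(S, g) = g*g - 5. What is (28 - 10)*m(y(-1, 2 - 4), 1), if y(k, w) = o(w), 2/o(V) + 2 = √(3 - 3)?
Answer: -72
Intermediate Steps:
o(V) = -1 (o(V) = 2/(-2 + √(3 - 3)) = 2/(-2 + √0) = 2/(-2 + 0) = 2/(-2) = 2*(-½) = -1)
y(k, w) = -1
m(S, g) = -5 + g² (m(S, g) = g² - 5 = -5 + g²)
(28 - 10)*m(y(-1, 2 - 4), 1) = (28 - 10)*(-5 + 1²) = 18*(-5 + 1) = 18*(-4) = -72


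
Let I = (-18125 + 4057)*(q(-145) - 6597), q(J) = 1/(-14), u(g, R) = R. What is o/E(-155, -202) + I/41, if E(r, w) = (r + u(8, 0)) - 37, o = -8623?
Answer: 124735890353/55104 ≈ 2.2636e+6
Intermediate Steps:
q(J) = -1/14
I = 649653206/7 (I = (-18125 + 4057)*(-1/14 - 6597) = -14068*(-92359/14) = 649653206/7 ≈ 9.2808e+7)
E(r, w) = -37 + r (E(r, w) = (r + 0) - 37 = r - 37 = -37 + r)
o/E(-155, -202) + I/41 = -8623/(-37 - 155) + (649653206/7)/41 = -8623/(-192) + (649653206/7)*(1/41) = -8623*(-1/192) + 649653206/287 = 8623/192 + 649653206/287 = 124735890353/55104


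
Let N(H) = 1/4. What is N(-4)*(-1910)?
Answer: -955/2 ≈ -477.50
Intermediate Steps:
N(H) = 1/4
N(-4)*(-1910) = (1/4)*(-1910) = -955/2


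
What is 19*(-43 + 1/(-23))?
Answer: -18810/23 ≈ -817.83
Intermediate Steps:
19*(-43 + 1/(-23)) = 19*(-43 - 1/23) = 19*(-990/23) = -18810/23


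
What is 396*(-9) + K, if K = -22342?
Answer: -25906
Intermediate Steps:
396*(-9) + K = 396*(-9) - 22342 = -3564 - 22342 = -25906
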